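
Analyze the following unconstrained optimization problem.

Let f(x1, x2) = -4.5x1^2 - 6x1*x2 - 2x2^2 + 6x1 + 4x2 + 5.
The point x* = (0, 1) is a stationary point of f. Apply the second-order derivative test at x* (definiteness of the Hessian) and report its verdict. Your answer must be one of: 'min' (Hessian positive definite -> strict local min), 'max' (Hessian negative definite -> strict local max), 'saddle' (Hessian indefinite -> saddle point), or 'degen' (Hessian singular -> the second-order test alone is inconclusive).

Compute the Hessian H = grad^2 f:
  H = [[-9, -6], [-6, -4]]
Verify stationarity: grad f(x*) = H x* + g = (0, 0).
Eigenvalues of H: -13, 0.
H has a zero eigenvalue (singular; negative semidefinite but not definite), so H is neither positive definite, negative definite, nor indefinite. The second-order test alone is inconclusive -> degen.
(Indeed, f is constant along the null direction of H through x*, so x* is not a strict local extremum.)

degen


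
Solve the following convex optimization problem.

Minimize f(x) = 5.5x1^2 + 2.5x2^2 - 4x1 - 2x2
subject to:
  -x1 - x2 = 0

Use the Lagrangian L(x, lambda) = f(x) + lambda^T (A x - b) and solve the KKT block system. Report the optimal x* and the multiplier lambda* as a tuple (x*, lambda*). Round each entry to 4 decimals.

Form the Lagrangian:
  L(x, lambda) = (1/2) x^T Q x + c^T x + lambda^T (A x - b)
Stationarity (grad_x L = 0): Q x + c + A^T lambda = 0.
Primal feasibility: A x = b.

This gives the KKT block system:
  [ Q   A^T ] [ x     ]   [-c ]
  [ A    0  ] [ lambda ] = [ b ]

Solving the linear system:
  x*      = (0.125, -0.125)
  lambda* = (-2.625)
  f(x*)   = -0.125

x* = (0.125, -0.125), lambda* = (-2.625)


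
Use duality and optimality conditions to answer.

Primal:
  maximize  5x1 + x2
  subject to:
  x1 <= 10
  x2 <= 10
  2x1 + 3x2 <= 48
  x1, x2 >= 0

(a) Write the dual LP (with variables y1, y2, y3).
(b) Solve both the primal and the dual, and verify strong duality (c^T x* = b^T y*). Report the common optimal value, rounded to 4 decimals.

The standard primal-dual pair for 'max c^T x s.t. A x <= b, x >= 0' is:
  Dual:  min b^T y  s.t.  A^T y >= c,  y >= 0.

So the dual LP is:
  minimize  10y1 + 10y2 + 48y3
  subject to:
    y1 + 2y3 >= 5
    y2 + 3y3 >= 1
    y1, y2, y3 >= 0

Solving the primal: x* = (10, 9.3333).
  primal value c^T x* = 59.3333.
Solving the dual: y* = (4.3333, 0, 0.3333).
  dual value b^T y* = 59.3333.
Strong duality: c^T x* = b^T y*. Confirmed.

59.3333


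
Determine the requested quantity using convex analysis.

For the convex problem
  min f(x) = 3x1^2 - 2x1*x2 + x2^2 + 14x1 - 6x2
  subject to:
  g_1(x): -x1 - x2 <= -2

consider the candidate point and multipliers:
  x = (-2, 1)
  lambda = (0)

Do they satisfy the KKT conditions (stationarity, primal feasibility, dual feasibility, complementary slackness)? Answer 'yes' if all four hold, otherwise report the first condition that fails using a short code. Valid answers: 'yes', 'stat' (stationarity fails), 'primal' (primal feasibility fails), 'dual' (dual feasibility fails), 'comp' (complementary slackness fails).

Gradient of f: grad f(x) = Q x + c = (0, 0)
Constraint values g_i(x) = a_i^T x - b_i:
  g_1((-2, 1)) = 3
Stationarity residual: grad f(x) + sum_i lambda_i a_i = (0, 0)
  -> stationarity OK
Primal feasibility (all g_i <= 0): FAILS
Dual feasibility (all lambda_i >= 0): OK
Complementary slackness (lambda_i * g_i(x) = 0 for all i): OK

Verdict: the first failing condition is primal_feasibility -> primal.

primal


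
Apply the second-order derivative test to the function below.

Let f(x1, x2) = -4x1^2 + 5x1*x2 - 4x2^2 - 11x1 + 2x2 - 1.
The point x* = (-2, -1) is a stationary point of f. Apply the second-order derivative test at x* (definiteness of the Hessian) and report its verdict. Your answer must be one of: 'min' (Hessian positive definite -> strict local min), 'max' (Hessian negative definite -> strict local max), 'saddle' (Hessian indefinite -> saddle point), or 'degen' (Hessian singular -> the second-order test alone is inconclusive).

Compute the Hessian H = grad^2 f:
  H = [[-8, 5], [5, -8]]
Verify stationarity: grad f(x*) = H x* + g = (0, 0).
Eigenvalues of H: -13, -3.
Both eigenvalues < 0, so H is negative definite -> x* is a strict local max.

max


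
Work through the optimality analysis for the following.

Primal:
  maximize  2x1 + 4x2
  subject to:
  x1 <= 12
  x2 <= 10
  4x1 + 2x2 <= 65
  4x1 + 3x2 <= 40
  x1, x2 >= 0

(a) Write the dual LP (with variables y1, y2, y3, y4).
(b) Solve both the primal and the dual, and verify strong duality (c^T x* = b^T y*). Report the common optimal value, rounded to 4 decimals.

The standard primal-dual pair for 'max c^T x s.t. A x <= b, x >= 0' is:
  Dual:  min b^T y  s.t.  A^T y >= c,  y >= 0.

So the dual LP is:
  minimize  12y1 + 10y2 + 65y3 + 40y4
  subject to:
    y1 + 4y3 + 4y4 >= 2
    y2 + 2y3 + 3y4 >= 4
    y1, y2, y3, y4 >= 0

Solving the primal: x* = (2.5, 10).
  primal value c^T x* = 45.
Solving the dual: y* = (0, 2.5, 0, 0.5).
  dual value b^T y* = 45.
Strong duality: c^T x* = b^T y*. Confirmed.

45


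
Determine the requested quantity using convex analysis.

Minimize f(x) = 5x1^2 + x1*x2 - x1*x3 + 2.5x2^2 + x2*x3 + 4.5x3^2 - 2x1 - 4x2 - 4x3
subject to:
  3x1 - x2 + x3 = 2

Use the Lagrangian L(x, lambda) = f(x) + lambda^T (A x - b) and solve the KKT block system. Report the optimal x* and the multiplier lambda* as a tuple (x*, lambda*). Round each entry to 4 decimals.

Form the Lagrangian:
  L(x, lambda) = (1/2) x^T Q x + c^T x + lambda^T (A x - b)
Stationarity (grad_x L = 0): Q x + c + A^T lambda = 0.
Primal feasibility: A x = b.

This gives the KKT block system:
  [ Q   A^T ] [ x     ]   [-c ]
  [ A    0  ] [ lambda ] = [ b ]

Solving the linear system:
  x*      = (0.5767, 0.3313, 0.6012)
  lambda* = (-1.1656)
  f(x*)   = -1.2761

x* = (0.5767, 0.3313, 0.6012), lambda* = (-1.1656)


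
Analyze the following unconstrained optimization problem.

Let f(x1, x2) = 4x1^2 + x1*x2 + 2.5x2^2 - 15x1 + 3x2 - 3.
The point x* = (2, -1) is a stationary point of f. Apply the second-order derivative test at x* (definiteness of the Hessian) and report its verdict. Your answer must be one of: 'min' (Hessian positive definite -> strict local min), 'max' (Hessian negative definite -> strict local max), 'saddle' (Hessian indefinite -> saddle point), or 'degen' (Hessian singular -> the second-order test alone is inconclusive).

Compute the Hessian H = grad^2 f:
  H = [[8, 1], [1, 5]]
Verify stationarity: grad f(x*) = H x* + g = (0, 0).
Eigenvalues of H: 4.6972, 8.3028.
Both eigenvalues > 0, so H is positive definite -> x* is a strict local min.

min


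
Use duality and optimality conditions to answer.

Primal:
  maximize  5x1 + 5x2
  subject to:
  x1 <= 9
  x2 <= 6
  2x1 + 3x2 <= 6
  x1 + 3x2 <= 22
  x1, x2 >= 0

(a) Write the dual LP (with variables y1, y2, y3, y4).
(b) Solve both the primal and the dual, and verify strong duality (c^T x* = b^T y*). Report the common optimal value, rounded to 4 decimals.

The standard primal-dual pair for 'max c^T x s.t. A x <= b, x >= 0' is:
  Dual:  min b^T y  s.t.  A^T y >= c,  y >= 0.

So the dual LP is:
  minimize  9y1 + 6y2 + 6y3 + 22y4
  subject to:
    y1 + 2y3 + y4 >= 5
    y2 + 3y3 + 3y4 >= 5
    y1, y2, y3, y4 >= 0

Solving the primal: x* = (3, 0).
  primal value c^T x* = 15.
Solving the dual: y* = (0, 0, 2.5, 0).
  dual value b^T y* = 15.
Strong duality: c^T x* = b^T y*. Confirmed.

15


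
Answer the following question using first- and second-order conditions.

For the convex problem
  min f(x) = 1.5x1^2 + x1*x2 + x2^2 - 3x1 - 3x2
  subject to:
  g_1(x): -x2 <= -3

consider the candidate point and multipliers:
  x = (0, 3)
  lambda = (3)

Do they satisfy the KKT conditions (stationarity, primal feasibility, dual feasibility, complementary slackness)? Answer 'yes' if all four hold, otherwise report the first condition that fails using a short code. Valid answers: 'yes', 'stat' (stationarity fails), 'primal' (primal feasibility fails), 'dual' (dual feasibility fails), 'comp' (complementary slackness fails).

Gradient of f: grad f(x) = Q x + c = (0, 3)
Constraint values g_i(x) = a_i^T x - b_i:
  g_1((0, 3)) = 0
Stationarity residual: grad f(x) + sum_i lambda_i a_i = (0, 0)
  -> stationarity OK
Primal feasibility (all g_i <= 0): OK
Dual feasibility (all lambda_i >= 0): OK
Complementary slackness (lambda_i * g_i(x) = 0 for all i): OK

Verdict: yes, KKT holds.

yes


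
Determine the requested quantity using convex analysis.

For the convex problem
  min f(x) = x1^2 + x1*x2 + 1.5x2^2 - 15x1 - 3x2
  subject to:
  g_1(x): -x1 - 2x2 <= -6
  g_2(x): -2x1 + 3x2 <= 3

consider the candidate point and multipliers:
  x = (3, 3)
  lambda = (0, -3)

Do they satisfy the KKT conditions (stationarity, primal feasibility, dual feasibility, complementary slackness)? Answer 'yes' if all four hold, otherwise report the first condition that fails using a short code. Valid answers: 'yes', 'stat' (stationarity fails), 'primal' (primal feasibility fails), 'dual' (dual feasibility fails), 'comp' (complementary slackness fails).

Gradient of f: grad f(x) = Q x + c = (-6, 9)
Constraint values g_i(x) = a_i^T x - b_i:
  g_1((3, 3)) = -3
  g_2((3, 3)) = 0
Stationarity residual: grad f(x) + sum_i lambda_i a_i = (0, 0)
  -> stationarity OK
Primal feasibility (all g_i <= 0): OK
Dual feasibility (all lambda_i >= 0): FAILS
Complementary slackness (lambda_i * g_i(x) = 0 for all i): OK

Verdict: the first failing condition is dual_feasibility -> dual.

dual


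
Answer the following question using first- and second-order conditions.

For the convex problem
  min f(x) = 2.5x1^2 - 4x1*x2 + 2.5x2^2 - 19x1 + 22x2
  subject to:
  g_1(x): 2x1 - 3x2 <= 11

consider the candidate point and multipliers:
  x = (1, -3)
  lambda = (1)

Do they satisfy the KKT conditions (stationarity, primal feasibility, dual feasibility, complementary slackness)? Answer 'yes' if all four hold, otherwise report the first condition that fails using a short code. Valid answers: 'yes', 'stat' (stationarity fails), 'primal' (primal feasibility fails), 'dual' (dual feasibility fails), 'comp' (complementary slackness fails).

Gradient of f: grad f(x) = Q x + c = (-2, 3)
Constraint values g_i(x) = a_i^T x - b_i:
  g_1((1, -3)) = 0
Stationarity residual: grad f(x) + sum_i lambda_i a_i = (0, 0)
  -> stationarity OK
Primal feasibility (all g_i <= 0): OK
Dual feasibility (all lambda_i >= 0): OK
Complementary slackness (lambda_i * g_i(x) = 0 for all i): OK

Verdict: yes, KKT holds.

yes


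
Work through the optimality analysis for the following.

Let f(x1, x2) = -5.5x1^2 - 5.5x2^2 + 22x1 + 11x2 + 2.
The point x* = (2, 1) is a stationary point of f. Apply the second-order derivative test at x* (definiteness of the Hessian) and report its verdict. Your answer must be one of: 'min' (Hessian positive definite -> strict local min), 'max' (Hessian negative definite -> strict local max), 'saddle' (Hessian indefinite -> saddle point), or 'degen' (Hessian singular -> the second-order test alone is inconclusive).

Compute the Hessian H = grad^2 f:
  H = [[-11, 0], [0, -11]]
Verify stationarity: grad f(x*) = H x* + g = (0, 0).
Eigenvalues of H: -11, -11.
Both eigenvalues < 0, so H is negative definite -> x* is a strict local max.

max


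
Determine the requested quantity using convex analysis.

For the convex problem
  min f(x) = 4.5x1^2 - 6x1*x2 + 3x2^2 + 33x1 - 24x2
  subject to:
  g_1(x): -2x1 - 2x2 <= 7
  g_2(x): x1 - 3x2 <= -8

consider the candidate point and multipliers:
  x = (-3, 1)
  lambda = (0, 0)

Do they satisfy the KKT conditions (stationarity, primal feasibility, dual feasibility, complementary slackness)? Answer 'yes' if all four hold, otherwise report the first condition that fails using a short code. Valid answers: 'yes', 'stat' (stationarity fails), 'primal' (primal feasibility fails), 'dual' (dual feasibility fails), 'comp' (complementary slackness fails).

Gradient of f: grad f(x) = Q x + c = (0, 0)
Constraint values g_i(x) = a_i^T x - b_i:
  g_1((-3, 1)) = -3
  g_2((-3, 1)) = 2
Stationarity residual: grad f(x) + sum_i lambda_i a_i = (0, 0)
  -> stationarity OK
Primal feasibility (all g_i <= 0): FAILS
Dual feasibility (all lambda_i >= 0): OK
Complementary slackness (lambda_i * g_i(x) = 0 for all i): OK

Verdict: the first failing condition is primal_feasibility -> primal.

primal


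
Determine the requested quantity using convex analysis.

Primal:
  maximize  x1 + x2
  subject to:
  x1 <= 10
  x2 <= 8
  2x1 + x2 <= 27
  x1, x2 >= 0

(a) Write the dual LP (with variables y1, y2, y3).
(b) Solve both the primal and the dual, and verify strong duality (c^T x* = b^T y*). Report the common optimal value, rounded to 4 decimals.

The standard primal-dual pair for 'max c^T x s.t. A x <= b, x >= 0' is:
  Dual:  min b^T y  s.t.  A^T y >= c,  y >= 0.

So the dual LP is:
  minimize  10y1 + 8y2 + 27y3
  subject to:
    y1 + 2y3 >= 1
    y2 + y3 >= 1
    y1, y2, y3 >= 0

Solving the primal: x* = (9.5, 8).
  primal value c^T x* = 17.5.
Solving the dual: y* = (0, 0.5, 0.5).
  dual value b^T y* = 17.5.
Strong duality: c^T x* = b^T y*. Confirmed.

17.5


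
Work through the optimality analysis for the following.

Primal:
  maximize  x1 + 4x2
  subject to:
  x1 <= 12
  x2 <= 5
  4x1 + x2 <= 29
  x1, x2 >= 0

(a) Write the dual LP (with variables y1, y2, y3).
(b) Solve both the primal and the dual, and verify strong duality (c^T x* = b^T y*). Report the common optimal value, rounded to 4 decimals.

The standard primal-dual pair for 'max c^T x s.t. A x <= b, x >= 0' is:
  Dual:  min b^T y  s.t.  A^T y >= c,  y >= 0.

So the dual LP is:
  minimize  12y1 + 5y2 + 29y3
  subject to:
    y1 + 4y3 >= 1
    y2 + y3 >= 4
    y1, y2, y3 >= 0

Solving the primal: x* = (6, 5).
  primal value c^T x* = 26.
Solving the dual: y* = (0, 3.75, 0.25).
  dual value b^T y* = 26.
Strong duality: c^T x* = b^T y*. Confirmed.

26


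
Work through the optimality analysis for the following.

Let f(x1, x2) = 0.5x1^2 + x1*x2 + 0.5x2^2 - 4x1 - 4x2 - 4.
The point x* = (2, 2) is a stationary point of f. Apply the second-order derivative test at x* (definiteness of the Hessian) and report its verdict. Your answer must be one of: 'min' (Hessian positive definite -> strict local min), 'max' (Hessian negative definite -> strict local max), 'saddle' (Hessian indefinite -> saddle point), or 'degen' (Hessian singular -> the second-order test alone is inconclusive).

Compute the Hessian H = grad^2 f:
  H = [[1, 1], [1, 1]]
Verify stationarity: grad f(x*) = H x* + g = (0, 0).
Eigenvalues of H: 0, 2.
H has a zero eigenvalue (singular; positive semidefinite but not definite), so H is neither positive definite, negative definite, nor indefinite. The second-order test alone is inconclusive -> degen.
(Indeed, f is constant along the null direction of H through x*, so x* is not a strict local extremum.)

degen


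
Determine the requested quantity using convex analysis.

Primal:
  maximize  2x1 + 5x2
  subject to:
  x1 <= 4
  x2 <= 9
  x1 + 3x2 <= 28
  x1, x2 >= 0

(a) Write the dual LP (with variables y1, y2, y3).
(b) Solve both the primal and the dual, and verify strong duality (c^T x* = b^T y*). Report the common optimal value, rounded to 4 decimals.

The standard primal-dual pair for 'max c^T x s.t. A x <= b, x >= 0' is:
  Dual:  min b^T y  s.t.  A^T y >= c,  y >= 0.

So the dual LP is:
  minimize  4y1 + 9y2 + 28y3
  subject to:
    y1 + y3 >= 2
    y2 + 3y3 >= 5
    y1, y2, y3 >= 0

Solving the primal: x* = (4, 8).
  primal value c^T x* = 48.
Solving the dual: y* = (0.3333, 0, 1.6667).
  dual value b^T y* = 48.
Strong duality: c^T x* = b^T y*. Confirmed.

48


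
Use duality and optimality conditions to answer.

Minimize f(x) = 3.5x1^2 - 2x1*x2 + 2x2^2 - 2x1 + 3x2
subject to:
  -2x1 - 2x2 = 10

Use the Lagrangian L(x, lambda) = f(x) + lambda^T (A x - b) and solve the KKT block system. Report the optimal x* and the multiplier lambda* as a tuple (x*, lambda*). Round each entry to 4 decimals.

Form the Lagrangian:
  L(x, lambda) = (1/2) x^T Q x + c^T x + lambda^T (A x - b)
Stationarity (grad_x L = 0): Q x + c + A^T lambda = 0.
Primal feasibility: A x = b.

This gives the KKT block system:
  [ Q   A^T ] [ x     ]   [-c ]
  [ A    0  ] [ lambda ] = [ b ]

Solving the linear system:
  x*      = (-1.6667, -3.3333)
  lambda* = (-3.5)
  f(x*)   = 14.1667

x* = (-1.6667, -3.3333), lambda* = (-3.5)


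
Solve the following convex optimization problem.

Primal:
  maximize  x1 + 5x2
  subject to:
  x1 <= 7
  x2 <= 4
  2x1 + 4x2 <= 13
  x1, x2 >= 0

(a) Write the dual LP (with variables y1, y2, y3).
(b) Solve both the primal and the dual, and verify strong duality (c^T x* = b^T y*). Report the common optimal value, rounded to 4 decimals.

The standard primal-dual pair for 'max c^T x s.t. A x <= b, x >= 0' is:
  Dual:  min b^T y  s.t.  A^T y >= c,  y >= 0.

So the dual LP is:
  minimize  7y1 + 4y2 + 13y3
  subject to:
    y1 + 2y3 >= 1
    y2 + 4y3 >= 5
    y1, y2, y3 >= 0

Solving the primal: x* = (0, 3.25).
  primal value c^T x* = 16.25.
Solving the dual: y* = (0, 0, 1.25).
  dual value b^T y* = 16.25.
Strong duality: c^T x* = b^T y*. Confirmed.

16.25


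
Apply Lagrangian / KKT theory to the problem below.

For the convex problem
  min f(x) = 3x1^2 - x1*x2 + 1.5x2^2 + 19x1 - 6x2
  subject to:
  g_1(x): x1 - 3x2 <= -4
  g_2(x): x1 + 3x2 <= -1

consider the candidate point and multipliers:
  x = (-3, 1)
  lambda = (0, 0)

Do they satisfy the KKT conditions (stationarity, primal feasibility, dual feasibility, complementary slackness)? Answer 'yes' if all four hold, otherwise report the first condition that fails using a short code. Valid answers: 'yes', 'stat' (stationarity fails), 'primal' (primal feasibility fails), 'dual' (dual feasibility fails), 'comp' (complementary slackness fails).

Gradient of f: grad f(x) = Q x + c = (0, 0)
Constraint values g_i(x) = a_i^T x - b_i:
  g_1((-3, 1)) = -2
  g_2((-3, 1)) = 1
Stationarity residual: grad f(x) + sum_i lambda_i a_i = (0, 0)
  -> stationarity OK
Primal feasibility (all g_i <= 0): FAILS
Dual feasibility (all lambda_i >= 0): OK
Complementary slackness (lambda_i * g_i(x) = 0 for all i): OK

Verdict: the first failing condition is primal_feasibility -> primal.

primal


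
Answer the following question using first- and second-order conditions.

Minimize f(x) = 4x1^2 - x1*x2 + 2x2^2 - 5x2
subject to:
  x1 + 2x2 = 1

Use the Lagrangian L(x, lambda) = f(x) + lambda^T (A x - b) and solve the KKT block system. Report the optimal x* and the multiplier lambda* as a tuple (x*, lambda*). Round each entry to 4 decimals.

Form the Lagrangian:
  L(x, lambda) = (1/2) x^T Q x + c^T x + lambda^T (A x - b)
Stationarity (grad_x L = 0): Q x + c + A^T lambda = 0.
Primal feasibility: A x = b.

This gives the KKT block system:
  [ Q   A^T ] [ x     ]   [-c ]
  [ A    0  ] [ lambda ] = [ b ]

Solving the linear system:
  x*      = (-0.1, 0.55)
  lambda* = (1.35)
  f(x*)   = -2.05

x* = (-0.1, 0.55), lambda* = (1.35)


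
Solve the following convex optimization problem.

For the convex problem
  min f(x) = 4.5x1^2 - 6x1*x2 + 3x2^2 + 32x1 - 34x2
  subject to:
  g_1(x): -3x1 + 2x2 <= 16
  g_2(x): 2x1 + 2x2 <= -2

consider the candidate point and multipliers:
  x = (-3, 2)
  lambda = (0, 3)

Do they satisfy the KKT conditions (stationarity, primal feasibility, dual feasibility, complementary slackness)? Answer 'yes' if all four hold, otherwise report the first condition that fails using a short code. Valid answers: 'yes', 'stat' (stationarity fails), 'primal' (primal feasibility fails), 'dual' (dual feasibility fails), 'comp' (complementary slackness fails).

Gradient of f: grad f(x) = Q x + c = (-7, -4)
Constraint values g_i(x) = a_i^T x - b_i:
  g_1((-3, 2)) = -3
  g_2((-3, 2)) = 0
Stationarity residual: grad f(x) + sum_i lambda_i a_i = (-1, 2)
  -> stationarity FAILS
Primal feasibility (all g_i <= 0): OK
Dual feasibility (all lambda_i >= 0): OK
Complementary slackness (lambda_i * g_i(x) = 0 for all i): OK

Verdict: the first failing condition is stationarity -> stat.

stat


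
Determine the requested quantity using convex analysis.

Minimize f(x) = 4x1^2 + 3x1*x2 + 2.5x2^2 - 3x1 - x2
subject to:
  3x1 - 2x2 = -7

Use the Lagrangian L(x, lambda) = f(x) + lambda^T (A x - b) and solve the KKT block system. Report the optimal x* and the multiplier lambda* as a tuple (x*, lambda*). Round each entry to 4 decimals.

Form the Lagrangian:
  L(x, lambda) = (1/2) x^T Q x + c^T x + lambda^T (A x - b)
Stationarity (grad_x L = 0): Q x + c + A^T lambda = 0.
Primal feasibility: A x = b.

This gives the KKT block system:
  [ Q   A^T ] [ x     ]   [-c ]
  [ A    0  ] [ lambda ] = [ b ]

Solving the linear system:
  x*      = (-1.1416, 1.7876)
  lambda* = (2.2566)
  f(x*)   = 8.7168

x* = (-1.1416, 1.7876), lambda* = (2.2566)


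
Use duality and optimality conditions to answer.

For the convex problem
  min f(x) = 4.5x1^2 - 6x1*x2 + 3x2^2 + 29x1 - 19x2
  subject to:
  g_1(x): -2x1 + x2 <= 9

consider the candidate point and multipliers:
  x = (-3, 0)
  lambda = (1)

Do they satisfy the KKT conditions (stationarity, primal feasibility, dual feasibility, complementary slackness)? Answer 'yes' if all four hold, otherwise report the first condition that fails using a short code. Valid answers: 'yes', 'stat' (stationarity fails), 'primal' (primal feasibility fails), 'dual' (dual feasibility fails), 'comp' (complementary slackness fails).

Gradient of f: grad f(x) = Q x + c = (2, -1)
Constraint values g_i(x) = a_i^T x - b_i:
  g_1((-3, 0)) = -3
Stationarity residual: grad f(x) + sum_i lambda_i a_i = (0, 0)
  -> stationarity OK
Primal feasibility (all g_i <= 0): OK
Dual feasibility (all lambda_i >= 0): OK
Complementary slackness (lambda_i * g_i(x) = 0 for all i): FAILS

Verdict: the first failing condition is complementary_slackness -> comp.

comp


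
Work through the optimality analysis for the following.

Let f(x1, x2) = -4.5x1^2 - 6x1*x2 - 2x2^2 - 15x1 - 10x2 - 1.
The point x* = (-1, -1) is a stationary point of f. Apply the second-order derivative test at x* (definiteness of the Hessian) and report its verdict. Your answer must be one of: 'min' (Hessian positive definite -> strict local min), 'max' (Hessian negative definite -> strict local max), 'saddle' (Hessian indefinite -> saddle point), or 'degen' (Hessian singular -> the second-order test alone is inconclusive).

Compute the Hessian H = grad^2 f:
  H = [[-9, -6], [-6, -4]]
Verify stationarity: grad f(x*) = H x* + g = (0, 0).
Eigenvalues of H: -13, 0.
H has a zero eigenvalue (singular; negative semidefinite but not definite), so H is neither positive definite, negative definite, nor indefinite. The second-order test alone is inconclusive -> degen.
(Indeed, f is constant along the null direction of H through x*, so x* is not a strict local extremum.)

degen


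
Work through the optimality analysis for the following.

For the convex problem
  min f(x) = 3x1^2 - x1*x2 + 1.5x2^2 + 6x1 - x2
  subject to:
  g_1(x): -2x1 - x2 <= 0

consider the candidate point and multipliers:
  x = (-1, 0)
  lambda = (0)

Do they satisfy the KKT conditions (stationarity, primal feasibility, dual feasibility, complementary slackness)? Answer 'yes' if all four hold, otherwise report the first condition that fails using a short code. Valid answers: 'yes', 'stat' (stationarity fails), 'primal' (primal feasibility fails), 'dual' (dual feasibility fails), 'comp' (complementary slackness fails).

Gradient of f: grad f(x) = Q x + c = (0, 0)
Constraint values g_i(x) = a_i^T x - b_i:
  g_1((-1, 0)) = 2
Stationarity residual: grad f(x) + sum_i lambda_i a_i = (0, 0)
  -> stationarity OK
Primal feasibility (all g_i <= 0): FAILS
Dual feasibility (all lambda_i >= 0): OK
Complementary slackness (lambda_i * g_i(x) = 0 for all i): OK

Verdict: the first failing condition is primal_feasibility -> primal.

primal


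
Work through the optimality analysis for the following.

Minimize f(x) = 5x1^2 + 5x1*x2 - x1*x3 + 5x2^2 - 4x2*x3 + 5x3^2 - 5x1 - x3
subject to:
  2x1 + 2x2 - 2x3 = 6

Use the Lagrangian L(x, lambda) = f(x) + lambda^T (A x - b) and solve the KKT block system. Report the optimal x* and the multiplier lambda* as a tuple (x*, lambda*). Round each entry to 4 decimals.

Form the Lagrangian:
  L(x, lambda) = (1/2) x^T Q x + c^T x + lambda^T (A x - b)
Stationarity (grad_x L = 0): Q x + c + A^T lambda = 0.
Primal feasibility: A x = b.

This gives the KKT block system:
  [ Q   A^T ] [ x     ]   [-c ]
  [ A    0  ] [ lambda ] = [ b ]

Solving the linear system:
  x*      = (1.7759, 0.1034, -1.1207)
  lambda* = (-7.1983)
  f(x*)   = 17.7155

x* = (1.7759, 0.1034, -1.1207), lambda* = (-7.1983)


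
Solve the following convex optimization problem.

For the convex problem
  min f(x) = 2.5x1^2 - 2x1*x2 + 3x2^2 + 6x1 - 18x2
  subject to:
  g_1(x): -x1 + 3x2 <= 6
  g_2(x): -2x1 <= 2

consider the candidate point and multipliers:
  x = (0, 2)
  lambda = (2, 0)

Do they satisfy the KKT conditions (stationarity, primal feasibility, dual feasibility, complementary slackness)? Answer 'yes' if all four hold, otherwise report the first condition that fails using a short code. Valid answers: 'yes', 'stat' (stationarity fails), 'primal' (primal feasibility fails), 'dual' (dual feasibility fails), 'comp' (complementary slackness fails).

Gradient of f: grad f(x) = Q x + c = (2, -6)
Constraint values g_i(x) = a_i^T x - b_i:
  g_1((0, 2)) = 0
  g_2((0, 2)) = -2
Stationarity residual: grad f(x) + sum_i lambda_i a_i = (0, 0)
  -> stationarity OK
Primal feasibility (all g_i <= 0): OK
Dual feasibility (all lambda_i >= 0): OK
Complementary slackness (lambda_i * g_i(x) = 0 for all i): OK

Verdict: yes, KKT holds.

yes


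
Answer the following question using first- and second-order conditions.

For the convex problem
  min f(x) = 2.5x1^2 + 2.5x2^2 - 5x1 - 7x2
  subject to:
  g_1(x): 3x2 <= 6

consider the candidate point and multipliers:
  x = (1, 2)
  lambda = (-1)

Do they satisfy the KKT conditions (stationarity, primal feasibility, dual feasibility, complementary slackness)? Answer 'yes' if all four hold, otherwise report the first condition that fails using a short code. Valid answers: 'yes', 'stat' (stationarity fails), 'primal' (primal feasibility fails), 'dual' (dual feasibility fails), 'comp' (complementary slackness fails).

Gradient of f: grad f(x) = Q x + c = (0, 3)
Constraint values g_i(x) = a_i^T x - b_i:
  g_1((1, 2)) = 0
Stationarity residual: grad f(x) + sum_i lambda_i a_i = (0, 0)
  -> stationarity OK
Primal feasibility (all g_i <= 0): OK
Dual feasibility (all lambda_i >= 0): FAILS
Complementary slackness (lambda_i * g_i(x) = 0 for all i): OK

Verdict: the first failing condition is dual_feasibility -> dual.

dual


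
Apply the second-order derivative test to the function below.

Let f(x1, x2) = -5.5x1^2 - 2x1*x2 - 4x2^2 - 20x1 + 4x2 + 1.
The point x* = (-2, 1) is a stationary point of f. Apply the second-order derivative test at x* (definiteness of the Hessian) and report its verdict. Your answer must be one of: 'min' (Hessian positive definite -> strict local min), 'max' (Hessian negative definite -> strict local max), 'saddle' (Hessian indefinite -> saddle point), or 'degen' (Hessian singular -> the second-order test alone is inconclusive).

Compute the Hessian H = grad^2 f:
  H = [[-11, -2], [-2, -8]]
Verify stationarity: grad f(x*) = H x* + g = (0, 0).
Eigenvalues of H: -12, -7.
Both eigenvalues < 0, so H is negative definite -> x* is a strict local max.

max


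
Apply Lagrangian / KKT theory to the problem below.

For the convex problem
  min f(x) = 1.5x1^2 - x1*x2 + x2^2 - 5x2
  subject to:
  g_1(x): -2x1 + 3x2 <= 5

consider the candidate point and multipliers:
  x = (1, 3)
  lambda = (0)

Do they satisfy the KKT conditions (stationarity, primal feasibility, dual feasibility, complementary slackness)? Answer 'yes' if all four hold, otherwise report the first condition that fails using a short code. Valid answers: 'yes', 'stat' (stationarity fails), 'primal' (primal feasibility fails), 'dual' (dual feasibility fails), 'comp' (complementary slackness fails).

Gradient of f: grad f(x) = Q x + c = (0, 0)
Constraint values g_i(x) = a_i^T x - b_i:
  g_1((1, 3)) = 2
Stationarity residual: grad f(x) + sum_i lambda_i a_i = (0, 0)
  -> stationarity OK
Primal feasibility (all g_i <= 0): FAILS
Dual feasibility (all lambda_i >= 0): OK
Complementary slackness (lambda_i * g_i(x) = 0 for all i): OK

Verdict: the first failing condition is primal_feasibility -> primal.

primal


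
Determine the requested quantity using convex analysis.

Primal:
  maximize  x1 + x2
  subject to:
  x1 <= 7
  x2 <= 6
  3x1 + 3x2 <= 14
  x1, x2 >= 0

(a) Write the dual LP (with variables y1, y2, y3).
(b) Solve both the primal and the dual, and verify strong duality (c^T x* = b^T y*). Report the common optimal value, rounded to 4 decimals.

The standard primal-dual pair for 'max c^T x s.t. A x <= b, x >= 0' is:
  Dual:  min b^T y  s.t.  A^T y >= c,  y >= 0.

So the dual LP is:
  minimize  7y1 + 6y2 + 14y3
  subject to:
    y1 + 3y3 >= 1
    y2 + 3y3 >= 1
    y1, y2, y3 >= 0

Solving the primal: x* = (4.6667, 0).
  primal value c^T x* = 4.6667.
Solving the dual: y* = (0, 0, 0.3333).
  dual value b^T y* = 4.6667.
Strong duality: c^T x* = b^T y*. Confirmed.

4.6667


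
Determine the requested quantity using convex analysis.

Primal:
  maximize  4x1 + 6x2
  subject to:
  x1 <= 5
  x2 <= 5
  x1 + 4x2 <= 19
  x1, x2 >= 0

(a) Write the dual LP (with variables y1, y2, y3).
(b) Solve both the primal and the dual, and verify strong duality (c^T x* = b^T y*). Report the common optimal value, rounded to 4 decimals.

The standard primal-dual pair for 'max c^T x s.t. A x <= b, x >= 0' is:
  Dual:  min b^T y  s.t.  A^T y >= c,  y >= 0.

So the dual LP is:
  minimize  5y1 + 5y2 + 19y3
  subject to:
    y1 + y3 >= 4
    y2 + 4y3 >= 6
    y1, y2, y3 >= 0

Solving the primal: x* = (5, 3.5).
  primal value c^T x* = 41.
Solving the dual: y* = (2.5, 0, 1.5).
  dual value b^T y* = 41.
Strong duality: c^T x* = b^T y*. Confirmed.

41


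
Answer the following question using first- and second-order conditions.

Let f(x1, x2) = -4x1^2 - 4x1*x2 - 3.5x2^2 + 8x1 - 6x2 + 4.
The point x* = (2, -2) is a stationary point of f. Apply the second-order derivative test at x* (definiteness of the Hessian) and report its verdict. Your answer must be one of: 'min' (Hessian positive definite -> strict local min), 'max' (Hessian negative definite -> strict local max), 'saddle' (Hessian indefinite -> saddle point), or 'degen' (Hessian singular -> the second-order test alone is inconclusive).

Compute the Hessian H = grad^2 f:
  H = [[-8, -4], [-4, -7]]
Verify stationarity: grad f(x*) = H x* + g = (0, 0).
Eigenvalues of H: -11.5311, -3.4689.
Both eigenvalues < 0, so H is negative definite -> x* is a strict local max.

max


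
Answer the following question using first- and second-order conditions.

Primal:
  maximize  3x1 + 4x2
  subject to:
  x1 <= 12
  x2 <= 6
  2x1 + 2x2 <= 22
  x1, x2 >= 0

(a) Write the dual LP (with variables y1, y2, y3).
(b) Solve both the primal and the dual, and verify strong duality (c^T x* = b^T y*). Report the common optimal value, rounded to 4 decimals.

The standard primal-dual pair for 'max c^T x s.t. A x <= b, x >= 0' is:
  Dual:  min b^T y  s.t.  A^T y >= c,  y >= 0.

So the dual LP is:
  minimize  12y1 + 6y2 + 22y3
  subject to:
    y1 + 2y3 >= 3
    y2 + 2y3 >= 4
    y1, y2, y3 >= 0

Solving the primal: x* = (5, 6).
  primal value c^T x* = 39.
Solving the dual: y* = (0, 1, 1.5).
  dual value b^T y* = 39.
Strong duality: c^T x* = b^T y*. Confirmed.

39


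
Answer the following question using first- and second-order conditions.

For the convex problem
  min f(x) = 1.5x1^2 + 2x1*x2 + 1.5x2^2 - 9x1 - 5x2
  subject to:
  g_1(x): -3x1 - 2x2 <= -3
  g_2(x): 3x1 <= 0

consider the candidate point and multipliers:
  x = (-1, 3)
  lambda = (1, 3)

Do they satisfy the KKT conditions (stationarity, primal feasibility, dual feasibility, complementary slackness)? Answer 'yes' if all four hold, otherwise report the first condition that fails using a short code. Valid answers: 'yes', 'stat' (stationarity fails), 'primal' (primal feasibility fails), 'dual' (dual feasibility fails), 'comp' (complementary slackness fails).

Gradient of f: grad f(x) = Q x + c = (-6, 2)
Constraint values g_i(x) = a_i^T x - b_i:
  g_1((-1, 3)) = 0
  g_2((-1, 3)) = -3
Stationarity residual: grad f(x) + sum_i lambda_i a_i = (0, 0)
  -> stationarity OK
Primal feasibility (all g_i <= 0): OK
Dual feasibility (all lambda_i >= 0): OK
Complementary slackness (lambda_i * g_i(x) = 0 for all i): FAILS

Verdict: the first failing condition is complementary_slackness -> comp.

comp


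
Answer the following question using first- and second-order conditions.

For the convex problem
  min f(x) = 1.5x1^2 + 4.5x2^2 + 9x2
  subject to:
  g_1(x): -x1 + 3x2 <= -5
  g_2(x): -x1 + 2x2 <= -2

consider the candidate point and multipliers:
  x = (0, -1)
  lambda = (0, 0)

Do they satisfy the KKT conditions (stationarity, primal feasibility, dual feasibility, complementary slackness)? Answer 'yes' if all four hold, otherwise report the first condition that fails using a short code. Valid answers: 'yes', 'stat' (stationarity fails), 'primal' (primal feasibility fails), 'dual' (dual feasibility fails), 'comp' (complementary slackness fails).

Gradient of f: grad f(x) = Q x + c = (0, 0)
Constraint values g_i(x) = a_i^T x - b_i:
  g_1((0, -1)) = 2
  g_2((0, -1)) = 0
Stationarity residual: grad f(x) + sum_i lambda_i a_i = (0, 0)
  -> stationarity OK
Primal feasibility (all g_i <= 0): FAILS
Dual feasibility (all lambda_i >= 0): OK
Complementary slackness (lambda_i * g_i(x) = 0 for all i): OK

Verdict: the first failing condition is primal_feasibility -> primal.

primal


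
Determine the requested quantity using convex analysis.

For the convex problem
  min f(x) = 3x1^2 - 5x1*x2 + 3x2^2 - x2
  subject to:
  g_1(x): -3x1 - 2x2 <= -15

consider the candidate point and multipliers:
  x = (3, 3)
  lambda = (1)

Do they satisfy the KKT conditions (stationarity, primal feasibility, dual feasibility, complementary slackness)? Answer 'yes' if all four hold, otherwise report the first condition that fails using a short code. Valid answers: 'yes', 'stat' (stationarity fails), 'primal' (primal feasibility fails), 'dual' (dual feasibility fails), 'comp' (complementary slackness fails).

Gradient of f: grad f(x) = Q x + c = (3, 2)
Constraint values g_i(x) = a_i^T x - b_i:
  g_1((3, 3)) = 0
Stationarity residual: grad f(x) + sum_i lambda_i a_i = (0, 0)
  -> stationarity OK
Primal feasibility (all g_i <= 0): OK
Dual feasibility (all lambda_i >= 0): OK
Complementary slackness (lambda_i * g_i(x) = 0 for all i): OK

Verdict: yes, KKT holds.

yes


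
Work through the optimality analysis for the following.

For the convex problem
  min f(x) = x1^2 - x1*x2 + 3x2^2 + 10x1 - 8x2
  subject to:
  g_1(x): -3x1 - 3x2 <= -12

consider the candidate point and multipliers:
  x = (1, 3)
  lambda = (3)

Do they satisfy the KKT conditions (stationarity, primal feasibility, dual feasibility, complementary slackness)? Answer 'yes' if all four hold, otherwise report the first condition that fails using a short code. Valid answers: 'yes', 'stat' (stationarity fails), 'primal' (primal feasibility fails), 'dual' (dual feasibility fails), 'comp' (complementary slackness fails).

Gradient of f: grad f(x) = Q x + c = (9, 9)
Constraint values g_i(x) = a_i^T x - b_i:
  g_1((1, 3)) = 0
Stationarity residual: grad f(x) + sum_i lambda_i a_i = (0, 0)
  -> stationarity OK
Primal feasibility (all g_i <= 0): OK
Dual feasibility (all lambda_i >= 0): OK
Complementary slackness (lambda_i * g_i(x) = 0 for all i): OK

Verdict: yes, KKT holds.

yes


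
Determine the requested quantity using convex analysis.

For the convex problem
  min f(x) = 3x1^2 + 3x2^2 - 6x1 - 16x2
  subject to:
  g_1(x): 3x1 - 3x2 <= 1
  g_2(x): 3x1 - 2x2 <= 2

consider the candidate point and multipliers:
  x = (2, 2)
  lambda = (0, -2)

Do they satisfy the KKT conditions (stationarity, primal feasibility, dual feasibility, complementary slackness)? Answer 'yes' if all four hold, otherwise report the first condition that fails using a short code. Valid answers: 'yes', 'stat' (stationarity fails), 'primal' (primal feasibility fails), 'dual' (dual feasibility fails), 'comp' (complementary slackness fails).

Gradient of f: grad f(x) = Q x + c = (6, -4)
Constraint values g_i(x) = a_i^T x - b_i:
  g_1((2, 2)) = -1
  g_2((2, 2)) = 0
Stationarity residual: grad f(x) + sum_i lambda_i a_i = (0, 0)
  -> stationarity OK
Primal feasibility (all g_i <= 0): OK
Dual feasibility (all lambda_i >= 0): FAILS
Complementary slackness (lambda_i * g_i(x) = 0 for all i): OK

Verdict: the first failing condition is dual_feasibility -> dual.

dual


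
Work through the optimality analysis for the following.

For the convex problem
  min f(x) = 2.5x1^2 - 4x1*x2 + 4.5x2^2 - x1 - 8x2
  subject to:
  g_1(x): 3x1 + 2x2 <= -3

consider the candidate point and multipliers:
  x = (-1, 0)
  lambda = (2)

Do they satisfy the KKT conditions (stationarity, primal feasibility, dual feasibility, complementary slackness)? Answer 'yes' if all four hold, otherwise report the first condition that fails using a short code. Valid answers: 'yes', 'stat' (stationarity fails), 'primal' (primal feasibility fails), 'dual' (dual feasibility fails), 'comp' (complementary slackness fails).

Gradient of f: grad f(x) = Q x + c = (-6, -4)
Constraint values g_i(x) = a_i^T x - b_i:
  g_1((-1, 0)) = 0
Stationarity residual: grad f(x) + sum_i lambda_i a_i = (0, 0)
  -> stationarity OK
Primal feasibility (all g_i <= 0): OK
Dual feasibility (all lambda_i >= 0): OK
Complementary slackness (lambda_i * g_i(x) = 0 for all i): OK

Verdict: yes, KKT holds.

yes


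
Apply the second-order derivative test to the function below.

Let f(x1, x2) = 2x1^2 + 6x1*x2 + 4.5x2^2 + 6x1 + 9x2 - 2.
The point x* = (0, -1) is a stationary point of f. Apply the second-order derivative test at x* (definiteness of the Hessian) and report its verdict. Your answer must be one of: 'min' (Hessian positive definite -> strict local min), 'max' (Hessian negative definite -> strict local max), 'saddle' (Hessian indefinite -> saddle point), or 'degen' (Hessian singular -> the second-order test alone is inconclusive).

Compute the Hessian H = grad^2 f:
  H = [[4, 6], [6, 9]]
Verify stationarity: grad f(x*) = H x* + g = (0, 0).
Eigenvalues of H: 0, 13.
H has a zero eigenvalue (singular; positive semidefinite but not definite), so H is neither positive definite, negative definite, nor indefinite. The second-order test alone is inconclusive -> degen.
(Indeed, f is constant along the null direction of H through x*, so x* is not a strict local extremum.)

degen


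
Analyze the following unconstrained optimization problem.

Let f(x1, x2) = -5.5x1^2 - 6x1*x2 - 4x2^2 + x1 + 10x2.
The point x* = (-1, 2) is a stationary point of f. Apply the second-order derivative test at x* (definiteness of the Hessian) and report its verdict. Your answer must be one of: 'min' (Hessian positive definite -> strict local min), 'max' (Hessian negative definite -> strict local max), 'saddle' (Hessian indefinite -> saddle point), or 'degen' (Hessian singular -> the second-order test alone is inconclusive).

Compute the Hessian H = grad^2 f:
  H = [[-11, -6], [-6, -8]]
Verify stationarity: grad f(x*) = H x* + g = (0, 0).
Eigenvalues of H: -15.6847, -3.3153.
Both eigenvalues < 0, so H is negative definite -> x* is a strict local max.

max


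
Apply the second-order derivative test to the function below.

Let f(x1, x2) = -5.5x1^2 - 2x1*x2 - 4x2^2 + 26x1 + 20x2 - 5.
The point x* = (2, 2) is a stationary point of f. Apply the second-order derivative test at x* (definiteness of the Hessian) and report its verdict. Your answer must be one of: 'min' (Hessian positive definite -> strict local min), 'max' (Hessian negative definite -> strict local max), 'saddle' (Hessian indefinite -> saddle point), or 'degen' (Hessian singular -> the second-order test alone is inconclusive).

Compute the Hessian H = grad^2 f:
  H = [[-11, -2], [-2, -8]]
Verify stationarity: grad f(x*) = H x* + g = (0, 0).
Eigenvalues of H: -12, -7.
Both eigenvalues < 0, so H is negative definite -> x* is a strict local max.

max
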